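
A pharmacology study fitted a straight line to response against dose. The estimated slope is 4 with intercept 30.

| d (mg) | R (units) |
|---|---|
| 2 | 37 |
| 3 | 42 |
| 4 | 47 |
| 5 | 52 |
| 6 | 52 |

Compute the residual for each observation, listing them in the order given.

-1, 0, 1, 2, -2

d=2: R̂ = 30 + 4·2 = 38; e = 37 − 38 = -1
d=3: R̂ = 30 + 4·3 = 42; e = 42 − 42 = 0
d=4: R̂ = 30 + 4·4 = 46; e = 47 − 46 = 1
d=5: R̂ = 30 + 4·5 = 50; e = 52 − 50 = 2
d=6: R̂ = 30 + 4·6 = 54; e = 52 − 54 = -2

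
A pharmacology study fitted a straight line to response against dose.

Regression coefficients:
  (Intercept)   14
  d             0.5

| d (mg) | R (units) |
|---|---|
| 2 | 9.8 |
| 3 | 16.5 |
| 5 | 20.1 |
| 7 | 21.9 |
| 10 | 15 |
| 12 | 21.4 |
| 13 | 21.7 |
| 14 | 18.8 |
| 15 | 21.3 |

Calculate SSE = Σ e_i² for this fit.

SSE = 84.64

d=2: ŷ = 14 + 0.5·2 = 15; e = 9.8 − 15 = -5.2
d=3: ŷ = 14 + 0.5·3 = 15.5; e = 16.5 − 15.5 = 1
d=5: ŷ = 14 + 0.5·5 = 16.5; e = 20.1 − 16.5 = 3.6
d=7: ŷ = 14 + 0.5·7 = 17.5; e = 21.9 − 17.5 = 4.4
d=10: ŷ = 14 + 0.5·10 = 19; e = 15 − 19 = -4
d=12: ŷ = 14 + 0.5·12 = 20; e = 21.4 − 20 = 1.4
d=13: ŷ = 14 + 0.5·13 = 20.5; e = 21.7 − 20.5 = 1.2
d=14: ŷ = 14 + 0.5·14 = 21; e = 18.8 − 21 = -2.2
d=15: ŷ = 14 + 0.5·15 = 21.5; e = 21.3 − 21.5 = -0.2
SSE = 27.04 + 1 + 12.96 + 19.36 + 16 + 1.96 + 1.44 + 4.84 + 0.04 = 84.64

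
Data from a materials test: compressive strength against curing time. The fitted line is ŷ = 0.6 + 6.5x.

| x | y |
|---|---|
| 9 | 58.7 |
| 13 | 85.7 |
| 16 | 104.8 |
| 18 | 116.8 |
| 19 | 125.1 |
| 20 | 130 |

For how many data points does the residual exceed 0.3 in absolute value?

x=9: ŷ = 0.6 + 6.5·9 = 59.1; e = 58.7 − 59.1 = -0.4
x=13: ŷ = 0.6 + 6.5·13 = 85.1; e = 85.7 − 85.1 = 0.6
x=16: ŷ = 0.6 + 6.5·16 = 104.6; e = 104.8 − 104.6 = 0.2
x=18: ŷ = 0.6 + 6.5·18 = 117.6; e = 116.8 − 117.6 = -0.8
x=19: ŷ = 0.6 + 6.5·19 = 124.1; e = 125.1 − 124.1 = 1
x=20: ŷ = 0.6 + 6.5·20 = 130.6; e = 130 − 130.6 = -0.6
|e| > 0.3: x=9 (|e|=0.4), x=13 (|e|=0.6), x=18 (|e|=0.8), x=19 (|e|=1), x=20 (|e|=0.6) → 5

5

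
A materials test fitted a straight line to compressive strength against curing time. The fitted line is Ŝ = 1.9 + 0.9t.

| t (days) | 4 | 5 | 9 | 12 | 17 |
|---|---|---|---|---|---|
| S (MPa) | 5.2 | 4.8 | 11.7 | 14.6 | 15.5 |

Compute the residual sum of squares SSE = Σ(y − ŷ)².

SSE = 12.04

t=4: Ŝ = 1.9 + 0.9·4 = 5.5; r = 5.2 − 5.5 = -0.3
t=5: Ŝ = 1.9 + 0.9·5 = 6.4; r = 4.8 − 6.4 = -1.6
t=9: Ŝ = 1.9 + 0.9·9 = 10; r = 11.7 − 10 = 1.7
t=12: Ŝ = 1.9 + 0.9·12 = 12.7; r = 14.6 − 12.7 = 1.9
t=17: Ŝ = 1.9 + 0.9·17 = 17.2; r = 15.5 − 17.2 = -1.7
SSE = 0.09 + 2.56 + 2.89 + 3.61 + 2.89 = 12.04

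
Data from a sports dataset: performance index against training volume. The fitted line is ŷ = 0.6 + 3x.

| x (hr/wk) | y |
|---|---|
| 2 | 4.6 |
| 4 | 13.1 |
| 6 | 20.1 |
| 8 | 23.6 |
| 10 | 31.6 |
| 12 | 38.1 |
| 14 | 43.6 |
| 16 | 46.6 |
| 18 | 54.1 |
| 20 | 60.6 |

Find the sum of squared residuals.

x=2: ŷ = 0.6 + 3·2 = 6.6; e = 4.6 − 6.6 = -2
x=4: ŷ = 0.6 + 3·4 = 12.6; e = 13.1 − 12.6 = 0.5
x=6: ŷ = 0.6 + 3·6 = 18.6; e = 20.1 − 18.6 = 1.5
x=8: ŷ = 0.6 + 3·8 = 24.6; e = 23.6 − 24.6 = -1
x=10: ŷ = 0.6 + 3·10 = 30.6; e = 31.6 − 30.6 = 1
x=12: ŷ = 0.6 + 3·12 = 36.6; e = 38.1 − 36.6 = 1.5
x=14: ŷ = 0.6 + 3·14 = 42.6; e = 43.6 − 42.6 = 1
x=16: ŷ = 0.6 + 3·16 = 48.6; e = 46.6 − 48.6 = -2
x=18: ŷ = 0.6 + 3·18 = 54.6; e = 54.1 − 54.6 = -0.5
x=20: ŷ = 0.6 + 3·20 = 60.6; e = 60.6 − 60.6 = 0
SSE = 4 + 0.25 + 2.25 + 1 + 1 + 2.25 + 1 + 4 + 0.25 + 0 = 16

SSE = 16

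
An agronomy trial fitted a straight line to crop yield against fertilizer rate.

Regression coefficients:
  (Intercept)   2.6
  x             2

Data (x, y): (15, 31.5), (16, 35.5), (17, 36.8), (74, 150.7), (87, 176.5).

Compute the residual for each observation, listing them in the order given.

-1.1, 0.9, 0.2, 0.1, -0.1

x=15: ŷ = 2.6 + 2·15 = 32.6; r = 31.5 − 32.6 = -1.1
x=16: ŷ = 2.6 + 2·16 = 34.6; r = 35.5 − 34.6 = 0.9
x=17: ŷ = 2.6 + 2·17 = 36.6; r = 36.8 − 36.6 = 0.2
x=74: ŷ = 2.6 + 2·74 = 150.6; r = 150.7 − 150.6 = 0.1
x=87: ŷ = 2.6 + 2·87 = 176.6; r = 176.5 − 176.6 = -0.1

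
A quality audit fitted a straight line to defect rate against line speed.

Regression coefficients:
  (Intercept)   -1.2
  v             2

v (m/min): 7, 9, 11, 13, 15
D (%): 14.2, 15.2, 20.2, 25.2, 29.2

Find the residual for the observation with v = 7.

ŷ = -1.2 + 2·7 = 12.8
e = 14.2 − 12.8 = 1.4

e = 1.4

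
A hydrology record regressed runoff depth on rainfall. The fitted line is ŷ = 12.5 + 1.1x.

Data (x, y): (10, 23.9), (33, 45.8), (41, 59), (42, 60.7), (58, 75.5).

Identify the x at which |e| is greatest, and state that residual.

x=10: ŷ = 12.5 + 1.1·10 = 23.5; e = 23.9 − 23.5 = 0.4
x=33: ŷ = 12.5 + 1.1·33 = 48.8; e = 45.8 − 48.8 = -3
x=41: ŷ = 12.5 + 1.1·41 = 57.6; e = 59 − 57.6 = 1.4
x=42: ŷ = 12.5 + 1.1·42 = 58.7; e = 60.7 − 58.7 = 2
x=58: ŷ = 12.5 + 1.1·58 = 76.3; e = 75.5 − 76.3 = -0.8
Largest |e| is 3 at x = 33, residual -3.

x = 33, e = -3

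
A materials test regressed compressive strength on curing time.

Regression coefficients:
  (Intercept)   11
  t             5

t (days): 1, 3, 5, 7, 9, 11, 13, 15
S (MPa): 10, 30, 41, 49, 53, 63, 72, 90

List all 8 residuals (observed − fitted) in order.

t=1: Ŝ = 11 + 5·1 = 16; r = 10 − 16 = -6
t=3: Ŝ = 11 + 5·3 = 26; r = 30 − 26 = 4
t=5: Ŝ = 11 + 5·5 = 36; r = 41 − 36 = 5
t=7: Ŝ = 11 + 5·7 = 46; r = 49 − 46 = 3
t=9: Ŝ = 11 + 5·9 = 56; r = 53 − 56 = -3
t=11: Ŝ = 11 + 5·11 = 66; r = 63 − 66 = -3
t=13: Ŝ = 11 + 5·13 = 76; r = 72 − 76 = -4
t=15: Ŝ = 11 + 5·15 = 86; r = 90 − 86 = 4

-6, 4, 5, 3, -3, -3, -4, 4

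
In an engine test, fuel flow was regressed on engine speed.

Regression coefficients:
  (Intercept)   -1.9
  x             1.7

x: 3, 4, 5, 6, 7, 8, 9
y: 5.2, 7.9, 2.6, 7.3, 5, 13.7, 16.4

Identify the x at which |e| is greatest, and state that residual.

x=3: ŷ = -1.9 + 1.7·3 = 3.2; e = 5.2 − 3.2 = 2
x=4: ŷ = -1.9 + 1.7·4 = 4.9; e = 7.9 − 4.9 = 3
x=5: ŷ = -1.9 + 1.7·5 = 6.6; e = 2.6 − 6.6 = -4
x=6: ŷ = -1.9 + 1.7·6 = 8.3; e = 7.3 − 8.3 = -1
x=7: ŷ = -1.9 + 1.7·7 = 10; e = 5 − 10 = -5
x=8: ŷ = -1.9 + 1.7·8 = 11.7; e = 13.7 − 11.7 = 2
x=9: ŷ = -1.9 + 1.7·9 = 13.4; e = 16.4 − 13.4 = 3
Largest |e| is 5 at x = 7, residual -5.

x = 7, e = -5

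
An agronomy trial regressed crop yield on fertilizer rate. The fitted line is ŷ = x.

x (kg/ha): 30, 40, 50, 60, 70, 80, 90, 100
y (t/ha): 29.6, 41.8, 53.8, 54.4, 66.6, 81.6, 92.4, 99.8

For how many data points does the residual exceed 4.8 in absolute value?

x=30: ŷ = 30 = 30; r = 29.6 − 30 = -0.4
x=40: ŷ = 40 = 40; r = 41.8 − 40 = 1.8
x=50: ŷ = 50 = 50; r = 53.8 − 50 = 3.8
x=60: ŷ = 60 = 60; r = 54.4 − 60 = -5.6
x=70: ŷ = 70 = 70; r = 66.6 − 70 = -3.4
x=80: ŷ = 80 = 80; r = 81.6 − 80 = 1.6
x=90: ŷ = 90 = 90; r = 92.4 − 90 = 2.4
x=100: ŷ = 100 = 100; r = 99.8 − 100 = -0.2
|r| > 4.8: x=60 (|r|=5.6) → 1

1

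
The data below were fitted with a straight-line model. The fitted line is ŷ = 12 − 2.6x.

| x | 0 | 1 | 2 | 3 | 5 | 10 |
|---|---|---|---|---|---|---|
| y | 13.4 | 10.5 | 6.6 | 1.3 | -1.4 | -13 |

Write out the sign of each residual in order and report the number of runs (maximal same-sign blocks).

3 runs

x=0: ŷ = 12 − 2.6·0 = 12; e = 13.4 − 12 = 1.4
x=1: ŷ = 12 − 2.6·1 = 9.4; e = 10.5 − 9.4 = 1.1
x=2: ŷ = 12 − 2.6·2 = 6.8; e = 6.6 − 6.8 = -0.2
x=3: ŷ = 12 − 2.6·3 = 4.2; e = 1.3 − 4.2 = -2.9
x=5: ŷ = 12 − 2.6·5 = -1; e = -1.4 − (-1) = -0.4
x=10: ŷ = 12 − 2.6·10 = -14; e = -13 − (-14) = 1
Signs: + + − − − +
Runs: +×2, −×3, +×1 → 3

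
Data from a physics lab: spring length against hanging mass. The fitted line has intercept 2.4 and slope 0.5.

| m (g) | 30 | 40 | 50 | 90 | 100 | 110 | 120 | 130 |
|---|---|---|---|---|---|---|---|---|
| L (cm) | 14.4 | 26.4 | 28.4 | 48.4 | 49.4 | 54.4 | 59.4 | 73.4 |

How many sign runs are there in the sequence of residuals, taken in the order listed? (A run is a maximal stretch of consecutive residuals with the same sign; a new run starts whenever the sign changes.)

m=30: ŷ = 2.4 + 0.5·30 = 17.4; e = 14.4 − 17.4 = -3
m=40: ŷ = 2.4 + 0.5·40 = 22.4; e = 26.4 − 22.4 = 4
m=50: ŷ = 2.4 + 0.5·50 = 27.4; e = 28.4 − 27.4 = 1
m=90: ŷ = 2.4 + 0.5·90 = 47.4; e = 48.4 − 47.4 = 1
m=100: ŷ = 2.4 + 0.5·100 = 52.4; e = 49.4 − 52.4 = -3
m=110: ŷ = 2.4 + 0.5·110 = 57.4; e = 54.4 − 57.4 = -3
m=120: ŷ = 2.4 + 0.5·120 = 62.4; e = 59.4 − 62.4 = -3
m=130: ŷ = 2.4 + 0.5·130 = 67.4; e = 73.4 − 67.4 = 6
Signs: − + + + − − − +
Runs: −×1, +×3, −×3, +×1 → 4

4 runs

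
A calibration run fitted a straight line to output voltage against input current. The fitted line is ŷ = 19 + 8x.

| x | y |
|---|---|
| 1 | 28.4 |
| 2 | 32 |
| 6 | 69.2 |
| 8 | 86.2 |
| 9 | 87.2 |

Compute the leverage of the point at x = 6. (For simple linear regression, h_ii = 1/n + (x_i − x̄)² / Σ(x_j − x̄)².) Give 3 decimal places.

x̄ = (1 + 2 + 6 + 8 + 9)/5 = 5.2
Σ(x − x̄)² = 17.64 + 10.24 + 0.64 + 7.84 + 14.44 = 50.8
h = 1/5 + (0.8)²/50.8 = 0.2 + 0.0125984 = 0.213

h = 0.213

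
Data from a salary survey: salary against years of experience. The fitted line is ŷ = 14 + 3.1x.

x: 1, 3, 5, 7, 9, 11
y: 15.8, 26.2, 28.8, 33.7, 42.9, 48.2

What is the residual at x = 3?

e = 2.9

ŷ = 14 + 3.1·3 = 23.3
e = 26.2 − 23.3 = 2.9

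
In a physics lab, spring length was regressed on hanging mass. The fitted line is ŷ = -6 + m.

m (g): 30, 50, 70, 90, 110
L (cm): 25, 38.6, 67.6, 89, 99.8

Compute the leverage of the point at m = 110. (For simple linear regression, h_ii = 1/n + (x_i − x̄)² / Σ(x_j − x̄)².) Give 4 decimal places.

h = 0.6000

m̄ = (30 + 50 + 70 + 90 + 110)/5 = 70
Σ(m − m̄)² = 1600 + 400 + 0 + 400 + 1600 = 4000
h = 1/5 + (40)²/4000 = 0.2 + 0.4 = 0.6000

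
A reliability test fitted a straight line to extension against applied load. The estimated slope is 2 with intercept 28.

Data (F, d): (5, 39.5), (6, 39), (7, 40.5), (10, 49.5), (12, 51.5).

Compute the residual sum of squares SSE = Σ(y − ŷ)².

SSE = 8

F=5: ŷ = 28 + 2·5 = 38; e = 39.5 − 38 = 1.5
F=6: ŷ = 28 + 2·6 = 40; e = 39 − 40 = -1
F=7: ŷ = 28 + 2·7 = 42; e = 40.5 − 42 = -1.5
F=10: ŷ = 28 + 2·10 = 48; e = 49.5 − 48 = 1.5
F=12: ŷ = 28 + 2·12 = 52; e = 51.5 − 52 = -0.5
SSE = 2.25 + 1 + 2.25 + 2.25 + 0.25 = 8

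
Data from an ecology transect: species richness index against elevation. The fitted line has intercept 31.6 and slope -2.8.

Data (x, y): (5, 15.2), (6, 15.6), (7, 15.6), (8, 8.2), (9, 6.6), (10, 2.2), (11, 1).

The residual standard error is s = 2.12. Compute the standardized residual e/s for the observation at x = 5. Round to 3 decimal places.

-1.132

ŷ = 31.6 − 2.8·5 = 17.6
e = 15.2 − 17.6 = -2.4
e/s = -2.4 / 2.12 = -1.132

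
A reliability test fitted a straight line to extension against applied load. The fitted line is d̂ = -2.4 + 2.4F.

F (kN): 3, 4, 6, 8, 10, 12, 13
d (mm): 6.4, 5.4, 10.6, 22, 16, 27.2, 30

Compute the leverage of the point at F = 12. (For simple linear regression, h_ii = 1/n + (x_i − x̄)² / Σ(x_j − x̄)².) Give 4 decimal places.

h = 0.3206

F̄ = (3 + 4 + 6 + 8 + 10 + 12 + 13)/7 = 8
Σ(F − F̄)² = 25 + 16 + 4 + 0 + 4 + 16 + 25 = 90
h = 1/7 + (4)²/90 = 0.142857 + 0.177778 = 0.3206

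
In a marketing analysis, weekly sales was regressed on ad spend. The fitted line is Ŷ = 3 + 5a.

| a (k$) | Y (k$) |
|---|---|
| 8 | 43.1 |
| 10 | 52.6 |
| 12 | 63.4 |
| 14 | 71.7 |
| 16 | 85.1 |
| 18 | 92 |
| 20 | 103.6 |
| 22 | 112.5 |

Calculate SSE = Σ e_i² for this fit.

SSE = 8.04

a=8: Ŷ = 3 + 5·8 = 43; e = 43.1 − 43 = 0.1
a=10: Ŷ = 3 + 5·10 = 53; e = 52.6 − 53 = -0.4
a=12: Ŷ = 3 + 5·12 = 63; e = 63.4 − 63 = 0.4
a=14: Ŷ = 3 + 5·14 = 73; e = 71.7 − 73 = -1.3
a=16: Ŷ = 3 + 5·16 = 83; e = 85.1 − 83 = 2.1
a=18: Ŷ = 3 + 5·18 = 93; e = 92 − 93 = -1
a=20: Ŷ = 3 + 5·20 = 103; e = 103.6 − 103 = 0.6
a=22: Ŷ = 3 + 5·22 = 113; e = 112.5 − 113 = -0.5
SSE = 0.01 + 0.16 + 0.16 + 1.69 + 4.41 + 1 + 0.36 + 0.25 = 8.04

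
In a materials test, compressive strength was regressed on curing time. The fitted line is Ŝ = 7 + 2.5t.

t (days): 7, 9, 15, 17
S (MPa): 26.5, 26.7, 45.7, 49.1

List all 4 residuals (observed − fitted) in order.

2, -2.8, 1.2, -0.4

t=7: Ŝ = 7 + 2.5·7 = 24.5; e = 26.5 − 24.5 = 2
t=9: Ŝ = 7 + 2.5·9 = 29.5; e = 26.7 − 29.5 = -2.8
t=15: Ŝ = 7 + 2.5·15 = 44.5; e = 45.7 − 44.5 = 1.2
t=17: Ŝ = 7 + 2.5·17 = 49.5; e = 49.1 − 49.5 = -0.4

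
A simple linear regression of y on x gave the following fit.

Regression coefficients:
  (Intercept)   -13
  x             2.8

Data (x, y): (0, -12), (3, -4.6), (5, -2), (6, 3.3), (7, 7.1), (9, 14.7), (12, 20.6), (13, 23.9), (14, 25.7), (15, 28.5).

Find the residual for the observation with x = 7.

ŷ = -13 + 2.8·7 = 6.6
e = 7.1 − 6.6 = 0.5

e = 0.5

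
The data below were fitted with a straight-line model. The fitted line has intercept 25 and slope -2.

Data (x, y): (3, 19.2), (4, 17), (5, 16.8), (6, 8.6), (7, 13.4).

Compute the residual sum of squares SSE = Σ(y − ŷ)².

SSE = 28.4

x=3: ŷ = 25 − 2·3 = 19; e = 19.2 − 19 = 0.2
x=4: ŷ = 25 − 2·4 = 17; e = 17 − 17 = 0
x=5: ŷ = 25 − 2·5 = 15; e = 16.8 − 15 = 1.8
x=6: ŷ = 25 − 2·6 = 13; e = 8.6 − 13 = -4.4
x=7: ŷ = 25 − 2·7 = 11; e = 13.4 − 11 = 2.4
SSE = 0.04 + 0 + 3.24 + 19.36 + 5.76 = 28.4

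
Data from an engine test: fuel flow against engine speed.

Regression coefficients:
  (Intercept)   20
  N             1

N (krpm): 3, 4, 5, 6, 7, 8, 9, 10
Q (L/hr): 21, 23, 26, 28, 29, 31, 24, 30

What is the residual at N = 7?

r = 2

ŷ = 20 + 7 = 27
r = 29 − 27 = 2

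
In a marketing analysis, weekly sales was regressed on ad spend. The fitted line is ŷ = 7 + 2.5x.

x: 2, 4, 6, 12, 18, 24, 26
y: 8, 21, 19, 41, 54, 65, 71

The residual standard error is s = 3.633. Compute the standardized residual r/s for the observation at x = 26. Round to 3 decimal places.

ŷ = 7 + 2.5·26 = 72
r = 71 − 72 = -1
r/s = -1 / 3.633 = -0.275

-0.275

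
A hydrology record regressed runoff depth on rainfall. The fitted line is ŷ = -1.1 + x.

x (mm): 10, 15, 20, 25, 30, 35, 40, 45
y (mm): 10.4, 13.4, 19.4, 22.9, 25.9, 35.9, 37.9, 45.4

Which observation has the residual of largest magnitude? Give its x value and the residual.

x=10: ŷ = -1.1 + 10 = 8.9; r = 10.4 − 8.9 = 1.5
x=15: ŷ = -1.1 + 15 = 13.9; r = 13.4 − 13.9 = -0.5
x=20: ŷ = -1.1 + 20 = 18.9; r = 19.4 − 18.9 = 0.5
x=25: ŷ = -1.1 + 25 = 23.9; r = 22.9 − 23.9 = -1
x=30: ŷ = -1.1 + 30 = 28.9; r = 25.9 − 28.9 = -3
x=35: ŷ = -1.1 + 35 = 33.9; r = 35.9 − 33.9 = 2
x=40: ŷ = -1.1 + 40 = 38.9; r = 37.9 − 38.9 = -1
x=45: ŷ = -1.1 + 45 = 43.9; r = 45.4 − 43.9 = 1.5
Largest |r| is 3 at x = 30, residual -3.

x = 30, r = -3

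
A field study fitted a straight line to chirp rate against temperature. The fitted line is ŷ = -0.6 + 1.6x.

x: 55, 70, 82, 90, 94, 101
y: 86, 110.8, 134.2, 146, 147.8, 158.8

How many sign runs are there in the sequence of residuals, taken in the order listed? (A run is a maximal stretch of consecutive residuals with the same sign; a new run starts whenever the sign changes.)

3 runs

x=55: ŷ = -0.6 + 1.6·55 = 87.4; r = 86 − 87.4 = -1.4
x=70: ŷ = -0.6 + 1.6·70 = 111.4; r = 110.8 − 111.4 = -0.6
x=82: ŷ = -0.6 + 1.6·82 = 130.6; r = 134.2 − 130.6 = 3.6
x=90: ŷ = -0.6 + 1.6·90 = 143.4; r = 146 − 143.4 = 2.6
x=94: ŷ = -0.6 + 1.6·94 = 149.8; r = 147.8 − 149.8 = -2
x=101: ŷ = -0.6 + 1.6·101 = 161; r = 158.8 − 161 = -2.2
Signs: − − + + − −
Runs: −×2, +×2, −×2 → 3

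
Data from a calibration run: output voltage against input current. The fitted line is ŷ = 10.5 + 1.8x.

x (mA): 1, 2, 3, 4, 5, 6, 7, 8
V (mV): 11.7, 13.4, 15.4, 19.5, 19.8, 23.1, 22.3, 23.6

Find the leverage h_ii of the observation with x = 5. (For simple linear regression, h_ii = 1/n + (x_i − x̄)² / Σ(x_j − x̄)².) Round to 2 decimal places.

h = 0.13

x̄ = (1 + 2 + 3 + 4 + 5 + 6 + 7 + 8)/8 = 4.5
Σ(x − x̄)² = 12.25 + 6.25 + 2.25 + 0.25 + 0.25 + 2.25 + 6.25 + 12.25 = 42
h = 1/8 + (0.5)²/42 = 0.125 + 0.00595238 = 0.13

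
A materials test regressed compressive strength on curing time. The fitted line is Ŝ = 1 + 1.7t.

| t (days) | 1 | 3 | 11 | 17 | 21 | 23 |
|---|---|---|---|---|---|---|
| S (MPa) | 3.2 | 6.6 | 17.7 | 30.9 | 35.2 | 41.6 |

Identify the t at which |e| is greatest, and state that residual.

t=1: Ŝ = 1 + 1.7·1 = 2.7; e = 3.2 − 2.7 = 0.5
t=3: Ŝ = 1 + 1.7·3 = 6.1; e = 6.6 − 6.1 = 0.5
t=11: Ŝ = 1 + 1.7·11 = 19.7; e = 17.7 − 19.7 = -2
t=17: Ŝ = 1 + 1.7·17 = 29.9; e = 30.9 − 29.9 = 1
t=21: Ŝ = 1 + 1.7·21 = 36.7; e = 35.2 − 36.7 = -1.5
t=23: Ŝ = 1 + 1.7·23 = 40.1; e = 41.6 − 40.1 = 1.5
Largest |e| is 2 at t = 11, residual -2.

t = 11, e = -2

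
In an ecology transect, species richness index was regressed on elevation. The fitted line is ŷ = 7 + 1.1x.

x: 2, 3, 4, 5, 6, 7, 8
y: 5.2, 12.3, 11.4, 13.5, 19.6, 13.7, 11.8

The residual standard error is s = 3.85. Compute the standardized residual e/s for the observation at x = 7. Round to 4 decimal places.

-0.2597

ŷ = 7 + 1.1·7 = 14.7
e = 13.7 − 14.7 = -1
e/s = -1 / 3.85 = -0.2597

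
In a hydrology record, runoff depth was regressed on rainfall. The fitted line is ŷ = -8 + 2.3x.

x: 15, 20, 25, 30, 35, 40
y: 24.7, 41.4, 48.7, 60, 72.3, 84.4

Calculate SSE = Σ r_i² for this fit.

x=15: ŷ = -8 + 2.3·15 = 26.5; r = 24.7 − 26.5 = -1.8
x=20: ŷ = -8 + 2.3·20 = 38; r = 41.4 − 38 = 3.4
x=25: ŷ = -8 + 2.3·25 = 49.5; r = 48.7 − 49.5 = -0.8
x=30: ŷ = -8 + 2.3·30 = 61; r = 60 − 61 = -1
x=35: ŷ = -8 + 2.3·35 = 72.5; r = 72.3 − 72.5 = -0.2
x=40: ŷ = -8 + 2.3·40 = 84; r = 84.4 − 84 = 0.4
SSE = 3.24 + 11.56 + 0.64 + 1 + 0.04 + 0.16 = 16.64

SSE = 16.64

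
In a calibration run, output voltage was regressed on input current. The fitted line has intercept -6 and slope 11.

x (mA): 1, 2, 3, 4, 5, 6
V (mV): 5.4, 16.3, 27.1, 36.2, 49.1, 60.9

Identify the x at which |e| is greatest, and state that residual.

x = 4, e = -1.8

x=1: V̂ = -6 + 11·1 = 5; e = 5.4 − 5 = 0.4
x=2: V̂ = -6 + 11·2 = 16; e = 16.3 − 16 = 0.3
x=3: V̂ = -6 + 11·3 = 27; e = 27.1 − 27 = 0.1
x=4: V̂ = -6 + 11·4 = 38; e = 36.2 − 38 = -1.8
x=5: V̂ = -6 + 11·5 = 49; e = 49.1 − 49 = 0.1
x=6: V̂ = -6 + 11·6 = 60; e = 60.9 − 60 = 0.9
Largest |e| is 1.8 at x = 4, residual -1.8.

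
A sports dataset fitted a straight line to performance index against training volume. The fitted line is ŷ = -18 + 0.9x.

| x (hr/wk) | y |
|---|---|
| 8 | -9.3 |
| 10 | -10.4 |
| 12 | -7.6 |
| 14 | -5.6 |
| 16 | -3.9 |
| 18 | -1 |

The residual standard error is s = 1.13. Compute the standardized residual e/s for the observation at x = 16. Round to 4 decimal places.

ŷ = -18 + 0.9·16 = -3.6
e = -3.9 − (-3.6) = -0.3
e/s = -0.3 / 1.13 = -0.2655

-0.2655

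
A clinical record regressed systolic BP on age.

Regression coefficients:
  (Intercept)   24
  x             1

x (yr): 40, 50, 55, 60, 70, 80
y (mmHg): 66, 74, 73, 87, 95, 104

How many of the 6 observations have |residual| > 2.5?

x=40: ŷ = 24 + 40 = 64; e = 66 − 64 = 2
x=50: ŷ = 24 + 50 = 74; e = 74 − 74 = 0
x=55: ŷ = 24 + 55 = 79; e = 73 − 79 = -6
x=60: ŷ = 24 + 60 = 84; e = 87 − 84 = 3
x=70: ŷ = 24 + 70 = 94; e = 95 − 94 = 1
x=80: ŷ = 24 + 80 = 104; e = 104 − 104 = 0
|e| > 2.5: x=55 (|e|=6), x=60 (|e|=3) → 2

2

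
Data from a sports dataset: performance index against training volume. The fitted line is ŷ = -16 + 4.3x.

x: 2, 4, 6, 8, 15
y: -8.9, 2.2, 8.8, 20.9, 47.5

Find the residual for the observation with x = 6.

e = -1

ŷ = -16 + 4.3·6 = 9.8
e = 8.8 − 9.8 = -1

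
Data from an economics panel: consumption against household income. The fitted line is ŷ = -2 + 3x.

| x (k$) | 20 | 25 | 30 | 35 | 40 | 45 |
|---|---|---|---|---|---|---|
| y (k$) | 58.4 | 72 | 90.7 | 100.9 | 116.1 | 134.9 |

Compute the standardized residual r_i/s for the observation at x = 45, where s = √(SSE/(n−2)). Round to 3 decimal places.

0.848

x=20: ŷ = -2 + 3·20 = 58; r = 58.4 − 58 = 0.4
x=25: ŷ = -2 + 3·25 = 73; r = 72 − 73 = -1
x=30: ŷ = -2 + 3·30 = 88; r = 90.7 − 88 = 2.7
x=35: ŷ = -2 + 3·35 = 103; r = 100.9 − 103 = -2.1
x=40: ŷ = -2 + 3·40 = 118; r = 116.1 − 118 = -1.9
x=45: ŷ = -2 + 3·45 = 133; r = 134.9 − 133 = 1.9
SSE = 0.16 + 1 + 7.29 + 4.41 + 3.61 + 3.61 = 20.08
s = √(20.08/4) = 2.24054
r/s = 1.9 / 2.24054 = 0.848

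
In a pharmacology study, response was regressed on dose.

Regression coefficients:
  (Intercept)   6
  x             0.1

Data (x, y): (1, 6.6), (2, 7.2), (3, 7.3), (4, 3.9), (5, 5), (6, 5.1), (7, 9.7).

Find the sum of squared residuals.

x=1: ŷ = 6 + 0.1·1 = 6.1; e = 6.6 − 6.1 = 0.5
x=2: ŷ = 6 + 0.1·2 = 6.2; e = 7.2 − 6.2 = 1
x=3: ŷ = 6 + 0.1·3 = 6.3; e = 7.3 − 6.3 = 1
x=4: ŷ = 6 + 0.1·4 = 6.4; e = 3.9 − 6.4 = -2.5
x=5: ŷ = 6 + 0.1·5 = 6.5; e = 5 − 6.5 = -1.5
x=6: ŷ = 6 + 0.1·6 = 6.6; e = 5.1 − 6.6 = -1.5
x=7: ŷ = 6 + 0.1·7 = 6.7; e = 9.7 − 6.7 = 3
SSE = 0.25 + 1 + 1 + 6.25 + 2.25 + 2.25 + 9 = 22

SSE = 22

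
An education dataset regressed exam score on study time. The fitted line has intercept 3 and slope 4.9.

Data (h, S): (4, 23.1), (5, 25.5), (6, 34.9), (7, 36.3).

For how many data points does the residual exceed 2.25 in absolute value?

h=4: ŷ = 3 + 4.9·4 = 22.6; r = 23.1 − 22.6 = 0.5
h=5: ŷ = 3 + 4.9·5 = 27.5; r = 25.5 − 27.5 = -2
h=6: ŷ = 3 + 4.9·6 = 32.4; r = 34.9 − 32.4 = 2.5
h=7: ŷ = 3 + 4.9·7 = 37.3; r = 36.3 − 37.3 = -1
|r| > 2.25: h=6 (|r|=2.5) → 1

1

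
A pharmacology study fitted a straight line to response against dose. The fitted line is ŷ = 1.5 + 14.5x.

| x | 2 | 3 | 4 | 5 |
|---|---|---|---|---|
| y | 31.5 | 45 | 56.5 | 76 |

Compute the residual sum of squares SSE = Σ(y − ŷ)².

SSE = 14

x=2: ŷ = 1.5 + 14.5·2 = 30.5; r = 31.5 − 30.5 = 1
x=3: ŷ = 1.5 + 14.5·3 = 45; r = 45 − 45 = 0
x=4: ŷ = 1.5 + 14.5·4 = 59.5; r = 56.5 − 59.5 = -3
x=5: ŷ = 1.5 + 14.5·5 = 74; r = 76 − 74 = 2
SSE = 1 + 0 + 9 + 4 = 14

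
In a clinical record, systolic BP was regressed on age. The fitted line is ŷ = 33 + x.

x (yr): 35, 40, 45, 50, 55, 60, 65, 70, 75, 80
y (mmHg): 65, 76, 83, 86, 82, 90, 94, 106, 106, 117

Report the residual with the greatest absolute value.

x=35: ŷ = 33 + 35 = 68; e = 65 − 68 = -3
x=40: ŷ = 33 + 40 = 73; e = 76 − 73 = 3
x=45: ŷ = 33 + 45 = 78; e = 83 − 78 = 5
x=50: ŷ = 33 + 50 = 83; e = 86 − 83 = 3
x=55: ŷ = 33 + 55 = 88; e = 82 − 88 = -6
x=60: ŷ = 33 + 60 = 93; e = 90 − 93 = -3
x=65: ŷ = 33 + 65 = 98; e = 94 − 98 = -4
x=70: ŷ = 33 + 70 = 103; e = 106 − 103 = 3
x=75: ŷ = 33 + 75 = 108; e = 106 − 108 = -2
x=80: ŷ = 33 + 80 = 113; e = 117 − 113 = 4
Largest |e| is 6 at x = 55, residual -6.

e = -6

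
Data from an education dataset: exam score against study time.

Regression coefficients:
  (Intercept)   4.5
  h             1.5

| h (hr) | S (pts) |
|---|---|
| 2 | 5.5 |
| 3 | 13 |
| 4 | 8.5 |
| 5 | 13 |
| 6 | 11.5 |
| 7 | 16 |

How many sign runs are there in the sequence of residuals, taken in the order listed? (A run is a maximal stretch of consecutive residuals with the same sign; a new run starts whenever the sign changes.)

6 runs

h=2: Ŝ = 4.5 + 1.5·2 = 7.5; r = 5.5 − 7.5 = -2
h=3: Ŝ = 4.5 + 1.5·3 = 9; r = 13 − 9 = 4
h=4: Ŝ = 4.5 + 1.5·4 = 10.5; r = 8.5 − 10.5 = -2
h=5: Ŝ = 4.5 + 1.5·5 = 12; r = 13 − 12 = 1
h=6: Ŝ = 4.5 + 1.5·6 = 13.5; r = 11.5 − 13.5 = -2
h=7: Ŝ = 4.5 + 1.5·7 = 15; r = 16 − 15 = 1
Signs: − + − + − +
Runs: −×1, +×1, −×1, +×1, −×1, +×1 → 6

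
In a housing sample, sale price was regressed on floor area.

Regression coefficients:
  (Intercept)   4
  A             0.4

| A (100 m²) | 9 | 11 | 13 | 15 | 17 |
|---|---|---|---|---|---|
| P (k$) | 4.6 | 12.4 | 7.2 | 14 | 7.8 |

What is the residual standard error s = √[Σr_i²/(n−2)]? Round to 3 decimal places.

A=9: ŷ = 4 + 0.4·9 = 7.6; r = 4.6 − 7.6 = -3
A=11: ŷ = 4 + 0.4·11 = 8.4; r = 12.4 − 8.4 = 4
A=13: ŷ = 4 + 0.4·13 = 9.2; r = 7.2 − 9.2 = -2
A=15: ŷ = 4 + 0.4·15 = 10; r = 14 − 10 = 4
A=17: ŷ = 4 + 0.4·17 = 10.8; r = 7.8 − 10.8 = -3
SSE = 9 + 16 + 4 + 16 + 9 = 54
s = √(54/3) = √18 ≈ 4.243

s = 4.243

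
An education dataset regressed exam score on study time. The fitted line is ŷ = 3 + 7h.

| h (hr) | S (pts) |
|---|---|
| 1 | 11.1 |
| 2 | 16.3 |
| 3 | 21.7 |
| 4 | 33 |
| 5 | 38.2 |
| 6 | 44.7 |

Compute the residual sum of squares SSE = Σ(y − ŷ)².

SSE = 11.12

h=1: ŷ = 3 + 7·1 = 10; e = 11.1 − 10 = 1.1
h=2: ŷ = 3 + 7·2 = 17; e = 16.3 − 17 = -0.7
h=3: ŷ = 3 + 7·3 = 24; e = 21.7 − 24 = -2.3
h=4: ŷ = 3 + 7·4 = 31; e = 33 − 31 = 2
h=5: ŷ = 3 + 7·5 = 38; e = 38.2 − 38 = 0.2
h=6: ŷ = 3 + 7·6 = 45; e = 44.7 − 45 = -0.3
SSE = 1.21 + 0.49 + 5.29 + 4 + 0.04 + 0.09 = 11.12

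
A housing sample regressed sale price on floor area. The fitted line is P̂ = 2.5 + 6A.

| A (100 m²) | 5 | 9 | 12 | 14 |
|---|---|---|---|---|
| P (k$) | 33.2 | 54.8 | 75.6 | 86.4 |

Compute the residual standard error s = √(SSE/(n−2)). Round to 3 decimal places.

A=5: P̂ = 2.5 + 6·5 = 32.5; r = 33.2 − 32.5 = 0.7
A=9: P̂ = 2.5 + 6·9 = 56.5; r = 54.8 − 56.5 = -1.7
A=12: P̂ = 2.5 + 6·12 = 74.5; r = 75.6 − 74.5 = 1.1
A=14: P̂ = 2.5 + 6·14 = 86.5; r = 86.4 − 86.5 = -0.1
SSE = 0.49 + 2.89 + 1.21 + 0.01 = 4.6
s = √(4.6/2) = √2.3 ≈ 1.517

s = 1.517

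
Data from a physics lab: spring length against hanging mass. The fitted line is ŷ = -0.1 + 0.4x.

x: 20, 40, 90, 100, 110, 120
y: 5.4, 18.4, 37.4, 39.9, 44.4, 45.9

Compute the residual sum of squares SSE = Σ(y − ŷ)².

SSE = 19

x=20: ŷ = -0.1 + 0.4·20 = 7.9; e = 5.4 − 7.9 = -2.5
x=40: ŷ = -0.1 + 0.4·40 = 15.9; e = 18.4 − 15.9 = 2.5
x=90: ŷ = -0.1 + 0.4·90 = 35.9; e = 37.4 − 35.9 = 1.5
x=100: ŷ = -0.1 + 0.4·100 = 39.9; e = 39.9 − 39.9 = 0
x=110: ŷ = -0.1 + 0.4·110 = 43.9; e = 44.4 − 43.9 = 0.5
x=120: ŷ = -0.1 + 0.4·120 = 47.9; e = 45.9 − 47.9 = -2
SSE = 6.25 + 6.25 + 2.25 + 0 + 0.25 + 4 = 19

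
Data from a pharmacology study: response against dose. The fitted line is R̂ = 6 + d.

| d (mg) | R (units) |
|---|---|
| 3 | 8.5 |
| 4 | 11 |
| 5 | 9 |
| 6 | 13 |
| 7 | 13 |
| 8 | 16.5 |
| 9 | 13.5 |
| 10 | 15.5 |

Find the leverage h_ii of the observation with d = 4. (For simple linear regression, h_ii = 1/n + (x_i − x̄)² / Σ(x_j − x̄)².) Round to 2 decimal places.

h = 0.27

d̄ = (3 + 4 + 5 + 6 + 7 + 8 + 9 + 10)/8 = 6.5
Σ(d − d̄)² = 12.25 + 6.25 + 2.25 + 0.25 + 0.25 + 2.25 + 6.25 + 12.25 = 42
h = 1/8 + (-2.5)²/42 = 0.125 + 0.14881 = 0.27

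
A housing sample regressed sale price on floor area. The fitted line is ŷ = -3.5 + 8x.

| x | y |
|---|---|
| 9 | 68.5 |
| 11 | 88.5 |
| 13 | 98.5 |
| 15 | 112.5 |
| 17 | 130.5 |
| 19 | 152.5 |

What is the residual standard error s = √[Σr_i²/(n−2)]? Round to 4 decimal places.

x=9: ŷ = -3.5 + 8·9 = 68.5; r = 68.5 − 68.5 = 0
x=11: ŷ = -3.5 + 8·11 = 84.5; r = 88.5 − 84.5 = 4
x=13: ŷ = -3.5 + 8·13 = 100.5; r = 98.5 − 100.5 = -2
x=15: ŷ = -3.5 + 8·15 = 116.5; r = 112.5 − 116.5 = -4
x=17: ŷ = -3.5 + 8·17 = 132.5; r = 130.5 − 132.5 = -2
x=19: ŷ = -3.5 + 8·19 = 148.5; r = 152.5 − 148.5 = 4
SSE = 0 + 16 + 4 + 16 + 4 + 16 = 56
s = √(56/4) = √14 ≈ 3.7417

s = 3.7417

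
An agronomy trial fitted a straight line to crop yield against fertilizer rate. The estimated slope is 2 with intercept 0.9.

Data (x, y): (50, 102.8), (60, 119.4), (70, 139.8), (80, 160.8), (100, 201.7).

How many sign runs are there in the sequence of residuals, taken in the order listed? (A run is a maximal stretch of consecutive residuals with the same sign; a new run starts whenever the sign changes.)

3 runs

x=50: ŷ = 0.9 + 2·50 = 100.9; e = 102.8 − 100.9 = 1.9
x=60: ŷ = 0.9 + 2·60 = 120.9; e = 119.4 − 120.9 = -1.5
x=70: ŷ = 0.9 + 2·70 = 140.9; e = 139.8 − 140.9 = -1.1
x=80: ŷ = 0.9 + 2·80 = 160.9; e = 160.8 − 160.9 = -0.1
x=100: ŷ = 0.9 + 2·100 = 200.9; e = 201.7 − 200.9 = 0.8
Signs: + − − − +
Runs: +×1, −×3, +×1 → 3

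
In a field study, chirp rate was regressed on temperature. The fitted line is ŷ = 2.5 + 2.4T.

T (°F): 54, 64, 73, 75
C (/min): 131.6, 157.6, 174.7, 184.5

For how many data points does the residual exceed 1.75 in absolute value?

T=54: ŷ = 2.5 + 2.4·54 = 132.1; r = 131.6 − 132.1 = -0.5
T=64: ŷ = 2.5 + 2.4·64 = 156.1; r = 157.6 − 156.1 = 1.5
T=73: ŷ = 2.5 + 2.4·73 = 177.7; r = 174.7 − 177.7 = -3
T=75: ŷ = 2.5 + 2.4·75 = 182.5; r = 184.5 − 182.5 = 2
|r| > 1.75: T=73 (|r|=3), T=75 (|r|=2) → 2

2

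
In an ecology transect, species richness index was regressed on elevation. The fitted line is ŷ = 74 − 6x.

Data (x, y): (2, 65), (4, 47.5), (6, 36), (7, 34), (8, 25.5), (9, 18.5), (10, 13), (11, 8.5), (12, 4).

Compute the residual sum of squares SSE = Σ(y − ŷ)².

x=2: ŷ = 74 − 6·2 = 62; e = 65 − 62 = 3
x=4: ŷ = 74 − 6·4 = 50; e = 47.5 − 50 = -2.5
x=6: ŷ = 74 − 6·6 = 38; e = 36 − 38 = -2
x=7: ŷ = 74 − 6·7 = 32; e = 34 − 32 = 2
x=8: ŷ = 74 − 6·8 = 26; e = 25.5 − 26 = -0.5
x=9: ŷ = 74 − 6·9 = 20; e = 18.5 − 20 = -1.5
x=10: ŷ = 74 − 6·10 = 14; e = 13 − 14 = -1
x=11: ŷ = 74 − 6·11 = 8; e = 8.5 − 8 = 0.5
x=12: ŷ = 74 − 6·12 = 2; e = 4 − 2 = 2
SSE = 9 + 6.25 + 4 + 4 + 0.25 + 2.25 + 1 + 0.25 + 4 = 31

SSE = 31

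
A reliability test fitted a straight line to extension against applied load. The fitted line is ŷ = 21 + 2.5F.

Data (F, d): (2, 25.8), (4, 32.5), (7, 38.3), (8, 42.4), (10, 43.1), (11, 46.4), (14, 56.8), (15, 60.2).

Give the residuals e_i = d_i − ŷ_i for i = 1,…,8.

F=2: ŷ = 21 + 2.5·2 = 26; e = 25.8 − 26 = -0.2
F=4: ŷ = 21 + 2.5·4 = 31; e = 32.5 − 31 = 1.5
F=7: ŷ = 21 + 2.5·7 = 38.5; e = 38.3 − 38.5 = -0.2
F=8: ŷ = 21 + 2.5·8 = 41; e = 42.4 − 41 = 1.4
F=10: ŷ = 21 + 2.5·10 = 46; e = 43.1 − 46 = -2.9
F=11: ŷ = 21 + 2.5·11 = 48.5; e = 46.4 − 48.5 = -2.1
F=14: ŷ = 21 + 2.5·14 = 56; e = 56.8 − 56 = 0.8
F=15: ŷ = 21 + 2.5·15 = 58.5; e = 60.2 − 58.5 = 1.7

-0.2, 1.5, -0.2, 1.4, -2.9, -2.1, 0.8, 1.7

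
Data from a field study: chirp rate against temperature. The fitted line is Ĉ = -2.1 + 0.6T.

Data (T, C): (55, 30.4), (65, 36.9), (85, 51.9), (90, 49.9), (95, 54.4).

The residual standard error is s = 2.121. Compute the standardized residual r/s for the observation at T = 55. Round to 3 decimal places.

-0.236

Ĉ = -2.1 + 0.6·55 = 30.9
r = 30.4 − 30.9 = -0.5
r/s = -0.5 / 2.121 = -0.236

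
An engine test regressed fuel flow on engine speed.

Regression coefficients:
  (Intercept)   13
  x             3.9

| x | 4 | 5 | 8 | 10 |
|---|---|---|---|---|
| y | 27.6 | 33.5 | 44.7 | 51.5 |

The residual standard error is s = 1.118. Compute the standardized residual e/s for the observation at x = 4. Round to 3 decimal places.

ŷ = 13 + 3.9·4 = 28.6
e = 27.6 − 28.6 = -1
e/s = -1 / 1.118 = -0.894

-0.894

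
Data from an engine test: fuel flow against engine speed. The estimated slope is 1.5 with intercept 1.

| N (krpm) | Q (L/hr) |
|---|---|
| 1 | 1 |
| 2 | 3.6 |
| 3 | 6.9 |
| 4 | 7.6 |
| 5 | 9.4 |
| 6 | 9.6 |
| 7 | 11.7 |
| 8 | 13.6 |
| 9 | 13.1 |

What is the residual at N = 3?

Q̂ = 1 + 1.5·3 = 5.5
e = 6.9 − 5.5 = 1.4

e = 1.4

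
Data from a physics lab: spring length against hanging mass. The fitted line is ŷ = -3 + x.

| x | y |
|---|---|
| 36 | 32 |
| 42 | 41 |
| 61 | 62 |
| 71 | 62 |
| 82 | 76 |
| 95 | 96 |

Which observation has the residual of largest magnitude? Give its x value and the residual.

x = 71, e = -6

x=36: ŷ = -3 + 36 = 33; e = 32 − 33 = -1
x=42: ŷ = -3 + 42 = 39; e = 41 − 39 = 2
x=61: ŷ = -3 + 61 = 58; e = 62 − 58 = 4
x=71: ŷ = -3 + 71 = 68; e = 62 − 68 = -6
x=82: ŷ = -3 + 82 = 79; e = 76 − 79 = -3
x=95: ŷ = -3 + 95 = 92; e = 96 − 92 = 4
Largest |e| is 6 at x = 71, residual -6.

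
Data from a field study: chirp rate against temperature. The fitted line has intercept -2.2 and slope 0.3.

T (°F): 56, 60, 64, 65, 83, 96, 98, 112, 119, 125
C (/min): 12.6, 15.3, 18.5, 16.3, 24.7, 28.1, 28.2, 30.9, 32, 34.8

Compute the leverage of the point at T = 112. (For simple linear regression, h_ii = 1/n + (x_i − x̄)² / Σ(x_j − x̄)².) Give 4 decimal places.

h = 0.1975

T̄ = (56 + 60 + 64 + 65 + 83 + 96 + 98 + 112 + 119 + 125)/10 = 87.8
Σ(T − T̄)² = 1011.24 + 772.84 + 566.44 + 519.84 + 23.04 + 67.24 + 104.04 + 585.64 + 973.44 + 1383.84 = 6007.6
h = 1/10 + (24.2)²/6007.6 = 0.1 + 0.0974832 = 0.1975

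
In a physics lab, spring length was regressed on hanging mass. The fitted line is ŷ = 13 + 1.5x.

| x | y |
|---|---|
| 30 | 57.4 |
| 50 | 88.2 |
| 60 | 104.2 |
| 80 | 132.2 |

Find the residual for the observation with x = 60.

e = 1.2

ŷ = 13 + 1.5·60 = 103
e = 104.2 − 103 = 1.2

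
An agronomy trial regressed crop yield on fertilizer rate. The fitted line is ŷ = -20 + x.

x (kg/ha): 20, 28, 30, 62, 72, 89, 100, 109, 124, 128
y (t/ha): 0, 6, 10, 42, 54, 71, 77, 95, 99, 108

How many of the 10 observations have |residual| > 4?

2

x=20: ŷ = -20 + 20 = 0; r = 0 − 0 = 0
x=28: ŷ = -20 + 28 = 8; r = 6 − 8 = -2
x=30: ŷ = -20 + 30 = 10; r = 10 − 10 = 0
x=62: ŷ = -20 + 62 = 42; r = 42 − 42 = 0
x=72: ŷ = -20 + 72 = 52; r = 54 − 52 = 2
x=89: ŷ = -20 + 89 = 69; r = 71 − 69 = 2
x=100: ŷ = -20 + 100 = 80; r = 77 − 80 = -3
x=109: ŷ = -20 + 109 = 89; r = 95 − 89 = 6
x=124: ŷ = -20 + 124 = 104; r = 99 − 104 = -5
x=128: ŷ = -20 + 128 = 108; r = 108 − 108 = 0
|r| > 4: x=109 (|r|=6), x=124 (|r|=5) → 2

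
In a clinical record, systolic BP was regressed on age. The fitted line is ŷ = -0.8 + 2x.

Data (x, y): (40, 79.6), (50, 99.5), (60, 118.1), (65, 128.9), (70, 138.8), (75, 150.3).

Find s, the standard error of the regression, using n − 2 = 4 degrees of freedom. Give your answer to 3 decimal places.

x=40: ŷ = -0.8 + 2·40 = 79.2; e = 79.6 − 79.2 = 0.4
x=50: ŷ = -0.8 + 2·50 = 99.2; e = 99.5 − 99.2 = 0.3
x=60: ŷ = -0.8 + 2·60 = 119.2; e = 118.1 − 119.2 = -1.1
x=65: ŷ = -0.8 + 2·65 = 129.2; e = 128.9 − 129.2 = -0.3
x=70: ŷ = -0.8 + 2·70 = 139.2; e = 138.8 − 139.2 = -0.4
x=75: ŷ = -0.8 + 2·75 = 149.2; e = 150.3 − 149.2 = 1.1
SSE = 0.16 + 0.09 + 1.21 + 0.09 + 0.16 + 1.21 = 2.92
s = √(2.92/4) = √0.73 ≈ 0.854

s = 0.854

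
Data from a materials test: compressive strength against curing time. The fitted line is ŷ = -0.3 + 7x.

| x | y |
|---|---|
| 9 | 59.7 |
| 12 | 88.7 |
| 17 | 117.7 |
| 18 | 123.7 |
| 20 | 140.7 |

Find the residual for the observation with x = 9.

r = -3

ŷ = -0.3 + 7·9 = 62.7
r = 59.7 − 62.7 = -3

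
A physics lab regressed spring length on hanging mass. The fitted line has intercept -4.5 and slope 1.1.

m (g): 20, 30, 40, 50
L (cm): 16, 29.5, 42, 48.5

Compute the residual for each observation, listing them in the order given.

-1.5, 1, 2.5, -2

m=20: L̂ = -4.5 + 1.1·20 = 17.5; e = 16 − 17.5 = -1.5
m=30: L̂ = -4.5 + 1.1·30 = 28.5; e = 29.5 − 28.5 = 1
m=40: L̂ = -4.5 + 1.1·40 = 39.5; e = 42 − 39.5 = 2.5
m=50: L̂ = -4.5 + 1.1·50 = 50.5; e = 48.5 − 50.5 = -2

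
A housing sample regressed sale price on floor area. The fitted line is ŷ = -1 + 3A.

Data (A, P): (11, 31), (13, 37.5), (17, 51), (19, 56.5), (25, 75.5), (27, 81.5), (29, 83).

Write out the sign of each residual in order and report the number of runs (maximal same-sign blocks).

3 runs

A=11: ŷ = -1 + 3·11 = 32; r = 31 − 32 = -1
A=13: ŷ = -1 + 3·13 = 38; r = 37.5 − 38 = -0.5
A=17: ŷ = -1 + 3·17 = 50; r = 51 − 50 = 1
A=19: ŷ = -1 + 3·19 = 56; r = 56.5 − 56 = 0.5
A=25: ŷ = -1 + 3·25 = 74; r = 75.5 − 74 = 1.5
A=27: ŷ = -1 + 3·27 = 80; r = 81.5 − 80 = 1.5
A=29: ŷ = -1 + 3·29 = 86; r = 83 − 86 = -3
Signs: − − + + + + −
Runs: −×2, +×4, −×1 → 3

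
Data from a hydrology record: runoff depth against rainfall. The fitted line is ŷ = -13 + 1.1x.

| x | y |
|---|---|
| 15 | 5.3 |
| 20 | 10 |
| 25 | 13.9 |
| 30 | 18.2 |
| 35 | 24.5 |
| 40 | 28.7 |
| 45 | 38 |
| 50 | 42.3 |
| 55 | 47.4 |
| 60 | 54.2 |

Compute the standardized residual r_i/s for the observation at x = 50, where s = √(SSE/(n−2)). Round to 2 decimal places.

x=15: ŷ = -13 + 1.1·15 = 3.5; r = 5.3 − 3.5 = 1.8
x=20: ŷ = -13 + 1.1·20 = 9; r = 10 − 9 = 1
x=25: ŷ = -13 + 1.1·25 = 14.5; r = 13.9 − 14.5 = -0.6
x=30: ŷ = -13 + 1.1·30 = 20; r = 18.2 − 20 = -1.8
x=35: ŷ = -13 + 1.1·35 = 25.5; r = 24.5 − 25.5 = -1
x=40: ŷ = -13 + 1.1·40 = 31; r = 28.7 − 31 = -2.3
x=45: ŷ = -13 + 1.1·45 = 36.5; r = 38 − 36.5 = 1.5
x=50: ŷ = -13 + 1.1·50 = 42; r = 42.3 − 42 = 0.3
x=55: ŷ = -13 + 1.1·55 = 47.5; r = 47.4 − 47.5 = -0.1
x=60: ŷ = -13 + 1.1·60 = 53; r = 54.2 − 53 = 1.2
SSE = 3.24 + 1 + 0.36 + 3.24 + 1 + 5.29 + 2.25 + 0.09 + 0.01 + 1.44 = 17.92
s = √(17.92/8) = 1.49666
r/s = 0.3 / 1.49666 = 0.20

0.20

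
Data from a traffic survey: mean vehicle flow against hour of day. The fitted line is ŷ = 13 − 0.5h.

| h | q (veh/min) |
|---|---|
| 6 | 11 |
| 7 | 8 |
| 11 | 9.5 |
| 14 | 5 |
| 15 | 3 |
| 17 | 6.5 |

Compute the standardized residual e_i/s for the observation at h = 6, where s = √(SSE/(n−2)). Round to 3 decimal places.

0.465

h=6: ŷ = 13 − 0.5·6 = 10; e = 11 − 10 = 1
h=7: ŷ = 13 − 0.5·7 = 9.5; e = 8 − 9.5 = -1.5
h=11: ŷ = 13 − 0.5·11 = 7.5; e = 9.5 − 7.5 = 2
h=14: ŷ = 13 − 0.5·14 = 6; e = 5 − 6 = -1
h=15: ŷ = 13 − 0.5·15 = 5.5; e = 3 − 5.5 = -2.5
h=17: ŷ = 13 − 0.5·17 = 4.5; e = 6.5 − 4.5 = 2
SSE = 1 + 2.25 + 4 + 1 + 6.25 + 4 = 18.5
s = √(18.5/4) = 2.15058
e/s = 1 / 2.15058 = 0.465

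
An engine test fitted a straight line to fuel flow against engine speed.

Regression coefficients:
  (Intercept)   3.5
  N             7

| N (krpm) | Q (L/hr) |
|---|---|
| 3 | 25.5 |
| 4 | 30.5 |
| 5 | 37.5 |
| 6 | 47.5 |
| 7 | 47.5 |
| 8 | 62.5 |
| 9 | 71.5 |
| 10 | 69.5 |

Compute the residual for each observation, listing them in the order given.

1, -1, -1, 2, -5, 3, 5, -4

N=3: ŷ = 3.5 + 7·3 = 24.5; r = 25.5 − 24.5 = 1
N=4: ŷ = 3.5 + 7·4 = 31.5; r = 30.5 − 31.5 = -1
N=5: ŷ = 3.5 + 7·5 = 38.5; r = 37.5 − 38.5 = -1
N=6: ŷ = 3.5 + 7·6 = 45.5; r = 47.5 − 45.5 = 2
N=7: ŷ = 3.5 + 7·7 = 52.5; r = 47.5 − 52.5 = -5
N=8: ŷ = 3.5 + 7·8 = 59.5; r = 62.5 − 59.5 = 3
N=9: ŷ = 3.5 + 7·9 = 66.5; r = 71.5 − 66.5 = 5
N=10: ŷ = 3.5 + 7·10 = 73.5; r = 69.5 − 73.5 = -4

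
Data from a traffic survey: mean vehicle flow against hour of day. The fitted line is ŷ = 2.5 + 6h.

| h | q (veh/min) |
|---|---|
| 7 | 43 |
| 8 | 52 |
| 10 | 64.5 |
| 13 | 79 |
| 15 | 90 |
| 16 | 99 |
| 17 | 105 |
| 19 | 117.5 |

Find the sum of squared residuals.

h=7: ŷ = 2.5 + 6·7 = 44.5; e = 43 − 44.5 = -1.5
h=8: ŷ = 2.5 + 6·8 = 50.5; e = 52 − 50.5 = 1.5
h=10: ŷ = 2.5 + 6·10 = 62.5; e = 64.5 − 62.5 = 2
h=13: ŷ = 2.5 + 6·13 = 80.5; e = 79 − 80.5 = -1.5
h=15: ŷ = 2.5 + 6·15 = 92.5; e = 90 − 92.5 = -2.5
h=16: ŷ = 2.5 + 6·16 = 98.5; e = 99 − 98.5 = 0.5
h=17: ŷ = 2.5 + 6·17 = 104.5; e = 105 − 104.5 = 0.5
h=19: ŷ = 2.5 + 6·19 = 116.5; e = 117.5 − 116.5 = 1
SSE = 2.25 + 2.25 + 4 + 2.25 + 6.25 + 0.25 + 0.25 + 1 = 18.5

SSE = 18.5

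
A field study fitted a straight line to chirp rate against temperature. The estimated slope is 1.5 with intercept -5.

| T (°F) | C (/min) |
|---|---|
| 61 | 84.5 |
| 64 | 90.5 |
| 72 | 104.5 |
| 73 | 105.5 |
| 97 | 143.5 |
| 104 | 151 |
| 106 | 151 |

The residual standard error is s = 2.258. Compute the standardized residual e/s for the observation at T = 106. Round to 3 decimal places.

-1.329

ŷ = -5 + 1.5·106 = 154
e = 151 − 154 = -3
e/s = -3 / 2.258 = -1.329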